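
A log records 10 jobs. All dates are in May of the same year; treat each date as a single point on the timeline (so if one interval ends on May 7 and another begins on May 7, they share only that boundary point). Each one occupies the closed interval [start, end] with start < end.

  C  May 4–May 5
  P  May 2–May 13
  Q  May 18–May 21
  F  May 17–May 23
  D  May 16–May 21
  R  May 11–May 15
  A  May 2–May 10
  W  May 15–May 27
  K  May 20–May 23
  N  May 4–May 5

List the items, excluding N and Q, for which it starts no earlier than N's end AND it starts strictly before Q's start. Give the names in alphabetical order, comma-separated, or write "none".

D, F, R, W

Conditions: its start is no earlier than N's end (X.start >= May 5) AND its start is strictly before Q's start (X.start < May 18).
A: start May 2 >= May 5? ✗; start May 2 < May 18? ✓ → no.
C: start May 4 >= May 5? ✗; start May 4 < May 18? ✓ → no.
D: start May 16 >= May 5? ✓; start May 16 < May 18? ✓ → yes.
F: start May 17 >= May 5? ✓; start May 17 < May 18? ✓ → yes.
K: start May 20 >= May 5? ✓; start May 20 < May 18? ✗ → no.
P: start May 2 >= May 5? ✗; start May 2 < May 18? ✓ → no.
R: start May 11 >= May 5? ✓; start May 11 < May 18? ✓ → yes.
W: start May 15 >= May 5? ✓; start May 15 < May 18? ✓ → yes.
Result: D, F, R, W.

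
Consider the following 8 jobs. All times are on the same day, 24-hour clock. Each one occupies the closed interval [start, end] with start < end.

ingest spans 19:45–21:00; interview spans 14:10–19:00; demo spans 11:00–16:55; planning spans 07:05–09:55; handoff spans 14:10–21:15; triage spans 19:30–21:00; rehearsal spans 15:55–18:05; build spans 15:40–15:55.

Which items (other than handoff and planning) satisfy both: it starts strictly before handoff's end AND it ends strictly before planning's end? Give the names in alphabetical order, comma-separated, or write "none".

none

Conditions: its start is strictly before handoff's end (X.start < 21:15) AND its end is strictly before planning's end (X.end < 09:55).
build: start 15:40 < 21:15? ✓; end 15:55 < 09:55? ✗ → no.
demo: start 11:00 < 21:15? ✓; end 16:55 < 09:55? ✗ → no.
ingest: start 19:45 < 21:15? ✓; end 21:00 < 09:55? ✗ → no.
interview: start 14:10 < 21:15? ✓; end 19:00 < 09:55? ✗ → no.
rehearsal: start 15:55 < 21:15? ✓; end 18:05 < 09:55? ✗ → no.
triage: start 19:30 < 21:15? ✓; end 21:00 < 09:55? ✗ → no.
Result: none.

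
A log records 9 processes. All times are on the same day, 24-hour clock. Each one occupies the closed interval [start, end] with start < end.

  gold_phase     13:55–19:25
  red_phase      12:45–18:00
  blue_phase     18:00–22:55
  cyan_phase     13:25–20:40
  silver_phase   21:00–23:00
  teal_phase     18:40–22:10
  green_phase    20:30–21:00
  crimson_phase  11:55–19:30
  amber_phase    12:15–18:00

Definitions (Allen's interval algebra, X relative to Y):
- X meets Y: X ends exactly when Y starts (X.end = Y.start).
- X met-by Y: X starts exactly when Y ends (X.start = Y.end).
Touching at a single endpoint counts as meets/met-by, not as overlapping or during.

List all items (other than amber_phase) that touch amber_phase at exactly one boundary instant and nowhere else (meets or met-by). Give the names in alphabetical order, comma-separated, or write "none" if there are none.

blue_phase

Target amber_phase = [12:15, 18:00].
blue_phase [18:00, 22:55] → met-by → yes.
crimson_phase [11:55, 19:30] → contains → no.
cyan_phase [13:25, 20:40] → overlapped-by → no.
gold_phase [13:55, 19:25] → overlapped-by → no.
green_phase [20:30, 21:00] → after → no.
red_phase [12:45, 18:00] → finishes → no.
silver_phase [21:00, 23:00] → after → no.
teal_phase [18:40, 22:10] → after → no.
Result: blue_phase.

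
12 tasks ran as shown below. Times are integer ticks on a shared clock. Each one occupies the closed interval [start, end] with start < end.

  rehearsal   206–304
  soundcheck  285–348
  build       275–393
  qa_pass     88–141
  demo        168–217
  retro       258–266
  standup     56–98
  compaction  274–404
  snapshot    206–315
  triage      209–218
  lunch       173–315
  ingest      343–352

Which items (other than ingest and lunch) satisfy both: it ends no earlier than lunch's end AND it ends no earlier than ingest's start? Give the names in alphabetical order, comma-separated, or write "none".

Conditions: its end is no earlier than lunch's end (X.end >= 315) AND its end is no earlier than ingest's start (X.end >= 343).
build: end 393 >= 315? ✓; end 393 >= 343? ✓ → yes.
compaction: end 404 >= 315? ✓; end 404 >= 343? ✓ → yes.
demo: end 217 >= 315? ✗; end 217 >= 343? ✗ → no.
qa_pass: end 141 >= 315? ✗; end 141 >= 343? ✗ → no.
rehearsal: end 304 >= 315? ✗; end 304 >= 343? ✗ → no.
retro: end 266 >= 315? ✗; end 266 >= 343? ✗ → no.
snapshot: end 315 >= 315? ✓; end 315 >= 343? ✗ → no.
soundcheck: end 348 >= 315? ✓; end 348 >= 343? ✓ → yes.
standup: end 98 >= 315? ✗; end 98 >= 343? ✗ → no.
triage: end 218 >= 315? ✗; end 218 >= 343? ✗ → no.
Result: build, compaction, soundcheck.

build, compaction, soundcheck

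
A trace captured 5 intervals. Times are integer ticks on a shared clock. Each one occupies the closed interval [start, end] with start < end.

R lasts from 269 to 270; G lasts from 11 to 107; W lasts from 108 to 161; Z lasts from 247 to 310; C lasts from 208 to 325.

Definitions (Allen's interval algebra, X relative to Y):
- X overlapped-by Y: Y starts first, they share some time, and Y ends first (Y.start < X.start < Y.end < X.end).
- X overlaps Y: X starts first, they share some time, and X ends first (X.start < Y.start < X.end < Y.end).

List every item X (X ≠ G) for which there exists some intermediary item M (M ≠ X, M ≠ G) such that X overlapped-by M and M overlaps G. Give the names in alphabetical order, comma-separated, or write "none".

Target G = [11, 107].
Intermediaries M with M overlaps G: none.
Union: none.

none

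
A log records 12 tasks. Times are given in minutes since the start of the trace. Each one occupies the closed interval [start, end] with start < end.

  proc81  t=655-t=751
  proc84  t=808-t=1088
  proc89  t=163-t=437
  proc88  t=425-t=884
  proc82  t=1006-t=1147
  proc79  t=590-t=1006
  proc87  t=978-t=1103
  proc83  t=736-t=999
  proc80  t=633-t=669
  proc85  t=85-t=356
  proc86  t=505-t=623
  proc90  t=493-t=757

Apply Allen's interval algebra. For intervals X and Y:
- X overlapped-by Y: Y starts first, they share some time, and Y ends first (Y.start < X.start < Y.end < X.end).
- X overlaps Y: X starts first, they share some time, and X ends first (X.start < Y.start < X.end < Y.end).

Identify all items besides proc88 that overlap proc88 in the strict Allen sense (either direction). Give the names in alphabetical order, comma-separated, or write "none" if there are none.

proc79, proc83, proc84, proc89

Target proc88 = [t=425, t=884].
proc79 [t=590, t=1006] → overlapped-by → yes.
proc80 [t=633, t=669] → during → no.
proc81 [t=655, t=751] → during → no.
proc82 [t=1006, t=1147] → after → no.
proc83 [t=736, t=999] → overlapped-by → yes.
proc84 [t=808, t=1088] → overlapped-by → yes.
proc85 [t=85, t=356] → before → no.
proc86 [t=505, t=623] → during → no.
proc87 [t=978, t=1103] → after → no.
proc89 [t=163, t=437] → overlaps → yes.
proc90 [t=493, t=757] → during → no.
Result: proc79, proc83, proc84, proc89.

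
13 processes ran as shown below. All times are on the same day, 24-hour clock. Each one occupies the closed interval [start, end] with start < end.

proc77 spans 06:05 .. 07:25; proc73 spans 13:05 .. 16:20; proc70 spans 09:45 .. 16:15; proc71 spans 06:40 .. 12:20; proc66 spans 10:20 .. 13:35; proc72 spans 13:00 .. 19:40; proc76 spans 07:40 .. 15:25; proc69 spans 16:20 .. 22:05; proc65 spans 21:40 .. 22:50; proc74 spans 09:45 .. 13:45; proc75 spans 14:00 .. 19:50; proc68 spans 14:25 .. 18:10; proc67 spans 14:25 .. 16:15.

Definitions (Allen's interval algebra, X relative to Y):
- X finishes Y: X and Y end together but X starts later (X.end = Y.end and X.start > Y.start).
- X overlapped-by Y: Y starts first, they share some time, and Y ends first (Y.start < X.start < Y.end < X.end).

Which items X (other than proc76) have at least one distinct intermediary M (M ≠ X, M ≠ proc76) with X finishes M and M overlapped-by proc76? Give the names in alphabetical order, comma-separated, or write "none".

Target proc76 = [07:40, 15:25].
Intermediaries M with M overlapped-by proc76: proc67, proc68, proc70, proc72, proc73, proc75.
Via proc67 — items with X finishes proc67: none.
Via proc68 — items with X finishes proc68: none.
Via proc70 — items with X finishes proc70: proc67.
Via proc72 — items with X finishes proc72: none.
Via proc73 — items with X finishes proc73: none.
Via proc75 — items with X finishes proc75: none.
Union: proc67.

proc67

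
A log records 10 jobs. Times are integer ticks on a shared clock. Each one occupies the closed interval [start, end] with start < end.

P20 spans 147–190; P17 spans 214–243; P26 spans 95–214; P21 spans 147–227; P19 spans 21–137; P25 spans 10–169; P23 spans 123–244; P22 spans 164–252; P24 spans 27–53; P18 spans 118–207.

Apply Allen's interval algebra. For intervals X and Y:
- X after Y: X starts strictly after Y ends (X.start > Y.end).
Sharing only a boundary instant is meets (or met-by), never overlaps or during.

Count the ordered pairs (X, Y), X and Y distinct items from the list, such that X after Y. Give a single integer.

Checking all 90 ordered pairs for relation 'after'; matching pairs in alphabetical order:
(P17, P18): P17 after P18 ✓
(P17, P19): P17 after P19 ✓
(P17, P20): P17 after P20 ✓
(P17, P24): P17 after P24 ✓
(P17, P25): P17 after P25 ✓
(P18, P24): P18 after P24 ✓
(P20, P19): P20 after P19 ✓
(P20, P24): P20 after P24 ✓
(P21, P19): P21 after P19 ✓
(P21, P24): P21 after P24 ✓
(P22, P19): P22 after P19 ✓
(P22, P24): P22 after P24 ✓
(P23, P24): P23 after P24 ✓
(P26, P24): P26 after P24 ✓
Count: 14.

14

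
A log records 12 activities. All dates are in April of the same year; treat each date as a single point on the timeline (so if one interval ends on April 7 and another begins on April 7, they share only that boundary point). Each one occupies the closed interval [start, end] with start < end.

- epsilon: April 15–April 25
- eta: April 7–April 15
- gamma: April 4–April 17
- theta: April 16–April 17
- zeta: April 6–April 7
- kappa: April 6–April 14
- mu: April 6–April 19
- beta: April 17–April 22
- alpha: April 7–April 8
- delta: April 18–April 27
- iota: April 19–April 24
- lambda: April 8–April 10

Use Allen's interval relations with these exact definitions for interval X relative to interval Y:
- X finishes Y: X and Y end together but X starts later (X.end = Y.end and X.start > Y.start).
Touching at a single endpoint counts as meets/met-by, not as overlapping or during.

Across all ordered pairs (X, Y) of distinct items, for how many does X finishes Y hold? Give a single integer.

Checking all 132 ordered pairs for relation 'finishes'; matching pairs in alphabetical order:
(theta, gamma): theta finishes gamma ✓
Count: 1.

1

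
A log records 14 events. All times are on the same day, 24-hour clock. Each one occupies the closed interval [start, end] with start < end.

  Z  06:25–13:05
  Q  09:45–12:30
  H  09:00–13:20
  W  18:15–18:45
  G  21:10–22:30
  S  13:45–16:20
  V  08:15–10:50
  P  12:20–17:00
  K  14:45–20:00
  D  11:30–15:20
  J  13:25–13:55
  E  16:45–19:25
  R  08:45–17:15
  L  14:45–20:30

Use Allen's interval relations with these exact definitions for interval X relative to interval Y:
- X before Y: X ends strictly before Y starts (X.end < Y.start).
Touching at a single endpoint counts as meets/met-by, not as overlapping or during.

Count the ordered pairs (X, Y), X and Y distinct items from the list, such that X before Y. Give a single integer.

Checking all 182 ordered pairs for relation 'before'; matching pairs in alphabetical order:
(D, E): D before E ✓
(D, G): D before G ✓
(D, W): D before W ✓
(E, G): E before G ✓
(H, E): H before E ✓
(H, G): H before G ✓
(H, J): H before J ✓
(H, K): H before K ✓
(H, L): H before L ✓
(H, S): H before S ✓
(H, W): H before W ✓
(J, E): J before E ✓
(J, G): J before G ✓
(J, K): J before K ✓
(J, L): J before L ✓
(J, W): J before W ✓
(K, G): K before G ✓
(L, G): L before G ✓
(P, G): P before G ✓
(P, W): P before W ✓
(Q, E): Q before E ✓
(Q, G): Q before G ✓
(Q, J): Q before J ✓
(Q, K): Q before K ✓
... plus 25 further pairs not listed.
Count: 49.

49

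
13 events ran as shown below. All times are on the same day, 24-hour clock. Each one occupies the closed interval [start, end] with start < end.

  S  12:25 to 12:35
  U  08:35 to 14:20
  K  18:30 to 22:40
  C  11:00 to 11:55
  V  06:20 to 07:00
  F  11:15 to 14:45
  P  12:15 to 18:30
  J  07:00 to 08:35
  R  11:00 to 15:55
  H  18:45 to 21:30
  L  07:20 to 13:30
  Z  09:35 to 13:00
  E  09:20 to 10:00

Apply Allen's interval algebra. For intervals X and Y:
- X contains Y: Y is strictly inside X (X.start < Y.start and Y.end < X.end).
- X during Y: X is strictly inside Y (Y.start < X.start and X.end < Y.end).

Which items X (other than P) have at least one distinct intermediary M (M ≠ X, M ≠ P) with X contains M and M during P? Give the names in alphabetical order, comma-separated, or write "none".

Target P = [12:15, 18:30].
Intermediaries M with M during P: S.
Via S — items with X contains S: F, L, R, U, Z.
Union: F, L, R, U, Z.

F, L, R, U, Z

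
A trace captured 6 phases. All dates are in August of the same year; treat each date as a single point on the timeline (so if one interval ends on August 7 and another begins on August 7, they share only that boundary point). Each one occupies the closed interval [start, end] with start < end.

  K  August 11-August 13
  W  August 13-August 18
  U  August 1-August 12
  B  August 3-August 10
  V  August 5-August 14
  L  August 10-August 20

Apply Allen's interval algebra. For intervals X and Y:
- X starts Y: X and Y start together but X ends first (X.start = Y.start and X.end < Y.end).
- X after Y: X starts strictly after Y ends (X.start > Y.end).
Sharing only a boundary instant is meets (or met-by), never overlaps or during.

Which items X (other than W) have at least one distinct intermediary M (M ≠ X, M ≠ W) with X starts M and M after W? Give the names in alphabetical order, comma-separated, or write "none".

none

Target W = [August 13, August 18].
Intermediaries M with M after W: none.
Union: none.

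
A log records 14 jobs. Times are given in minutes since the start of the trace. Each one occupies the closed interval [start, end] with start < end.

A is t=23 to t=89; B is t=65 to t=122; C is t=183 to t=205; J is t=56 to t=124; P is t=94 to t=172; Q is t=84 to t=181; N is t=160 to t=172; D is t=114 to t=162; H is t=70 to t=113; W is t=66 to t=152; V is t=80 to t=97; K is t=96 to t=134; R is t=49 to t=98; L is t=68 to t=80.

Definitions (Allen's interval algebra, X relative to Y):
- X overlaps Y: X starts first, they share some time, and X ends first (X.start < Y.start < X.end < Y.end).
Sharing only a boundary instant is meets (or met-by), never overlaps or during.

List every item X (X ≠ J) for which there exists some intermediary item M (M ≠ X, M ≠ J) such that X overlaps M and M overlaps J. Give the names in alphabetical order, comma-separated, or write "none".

A

Target J = [t=56, t=124].
Intermediaries M with M overlaps J: A, R.
Via A — items with X overlaps A: none.
Via R — items with X overlaps R: A.
Union: A.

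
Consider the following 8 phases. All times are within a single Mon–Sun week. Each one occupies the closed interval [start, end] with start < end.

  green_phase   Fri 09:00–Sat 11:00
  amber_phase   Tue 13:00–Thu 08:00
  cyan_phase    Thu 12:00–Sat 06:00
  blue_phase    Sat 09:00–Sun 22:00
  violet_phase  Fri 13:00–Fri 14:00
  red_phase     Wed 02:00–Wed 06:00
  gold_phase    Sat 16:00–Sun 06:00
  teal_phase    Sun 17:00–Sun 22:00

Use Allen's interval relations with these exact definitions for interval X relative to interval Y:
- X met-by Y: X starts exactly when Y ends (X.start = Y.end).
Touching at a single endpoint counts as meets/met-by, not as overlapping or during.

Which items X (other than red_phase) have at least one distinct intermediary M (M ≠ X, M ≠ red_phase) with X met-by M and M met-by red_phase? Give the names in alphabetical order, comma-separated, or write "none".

none

Target red_phase = [Wed 02:00, Wed 06:00].
Intermediaries M with M met-by red_phase: none.
Union: none.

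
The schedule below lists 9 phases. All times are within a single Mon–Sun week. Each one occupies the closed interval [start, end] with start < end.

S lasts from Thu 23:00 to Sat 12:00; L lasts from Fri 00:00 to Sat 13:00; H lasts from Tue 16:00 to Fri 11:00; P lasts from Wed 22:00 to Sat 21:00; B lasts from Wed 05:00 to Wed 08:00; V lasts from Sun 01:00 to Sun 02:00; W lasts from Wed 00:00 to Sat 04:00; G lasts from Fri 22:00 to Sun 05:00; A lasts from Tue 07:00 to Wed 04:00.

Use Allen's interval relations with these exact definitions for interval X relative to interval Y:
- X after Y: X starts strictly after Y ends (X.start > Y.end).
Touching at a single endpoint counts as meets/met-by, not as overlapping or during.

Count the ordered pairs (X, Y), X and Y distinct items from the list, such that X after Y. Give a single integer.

17

Checking all 72 ordered pairs for relation 'after'; matching pairs in alphabetical order:
(B, A): B after A ✓
(G, A): G after A ✓
(G, B): G after B ✓
(G, H): G after H ✓
(L, A): L after A ✓
(L, B): L after B ✓
(P, A): P after A ✓
(P, B): P after B ✓
(S, A): S after A ✓
(S, B): S after B ✓
(V, A): V after A ✓
(V, B): V after B ✓
(V, H): V after H ✓
(V, L): V after L ✓
(V, P): V after P ✓
(V, S): V after S ✓
(V, W): V after W ✓
Count: 17.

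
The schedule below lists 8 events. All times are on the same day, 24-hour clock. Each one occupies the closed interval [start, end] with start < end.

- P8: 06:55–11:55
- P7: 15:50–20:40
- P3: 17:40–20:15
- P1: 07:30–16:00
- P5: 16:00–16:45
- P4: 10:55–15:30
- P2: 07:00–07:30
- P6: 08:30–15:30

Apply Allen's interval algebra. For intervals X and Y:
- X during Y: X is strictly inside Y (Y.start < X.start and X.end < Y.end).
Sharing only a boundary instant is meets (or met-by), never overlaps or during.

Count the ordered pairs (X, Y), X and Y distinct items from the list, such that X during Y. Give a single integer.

Checking all 56 ordered pairs for relation 'during'; matching pairs in alphabetical order:
(P2, P8): P2 during P8 ✓
(P3, P7): P3 during P7 ✓
(P4, P1): P4 during P1 ✓
(P5, P7): P5 during P7 ✓
(P6, P1): P6 during P1 ✓
Count: 5.

5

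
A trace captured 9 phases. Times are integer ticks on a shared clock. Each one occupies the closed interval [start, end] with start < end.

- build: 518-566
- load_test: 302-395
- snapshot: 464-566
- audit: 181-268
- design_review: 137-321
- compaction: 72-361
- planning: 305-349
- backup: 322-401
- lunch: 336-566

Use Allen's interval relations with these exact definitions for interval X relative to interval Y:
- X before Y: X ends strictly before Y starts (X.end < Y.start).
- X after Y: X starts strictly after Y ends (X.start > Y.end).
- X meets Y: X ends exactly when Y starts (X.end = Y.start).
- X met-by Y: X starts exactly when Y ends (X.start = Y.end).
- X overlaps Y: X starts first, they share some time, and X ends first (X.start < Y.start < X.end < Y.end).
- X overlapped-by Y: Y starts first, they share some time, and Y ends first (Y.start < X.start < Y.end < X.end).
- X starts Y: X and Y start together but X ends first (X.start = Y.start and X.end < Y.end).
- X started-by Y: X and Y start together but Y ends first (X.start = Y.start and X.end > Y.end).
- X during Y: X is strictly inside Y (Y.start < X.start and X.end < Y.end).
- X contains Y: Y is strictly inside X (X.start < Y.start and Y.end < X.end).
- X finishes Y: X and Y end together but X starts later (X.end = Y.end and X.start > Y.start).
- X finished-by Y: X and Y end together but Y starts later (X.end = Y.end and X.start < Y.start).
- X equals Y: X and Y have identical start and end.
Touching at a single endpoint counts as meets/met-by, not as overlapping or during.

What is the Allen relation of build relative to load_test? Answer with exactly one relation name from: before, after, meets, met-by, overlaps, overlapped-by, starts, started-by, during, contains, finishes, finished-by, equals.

after

build = [518, 566]; load_test = [302, 395].
Compare endpoints: build.start > load_test.start, build.start > load_test.end, build.end > load_test.start, build.end > load_test.end.
That pattern is 'after'.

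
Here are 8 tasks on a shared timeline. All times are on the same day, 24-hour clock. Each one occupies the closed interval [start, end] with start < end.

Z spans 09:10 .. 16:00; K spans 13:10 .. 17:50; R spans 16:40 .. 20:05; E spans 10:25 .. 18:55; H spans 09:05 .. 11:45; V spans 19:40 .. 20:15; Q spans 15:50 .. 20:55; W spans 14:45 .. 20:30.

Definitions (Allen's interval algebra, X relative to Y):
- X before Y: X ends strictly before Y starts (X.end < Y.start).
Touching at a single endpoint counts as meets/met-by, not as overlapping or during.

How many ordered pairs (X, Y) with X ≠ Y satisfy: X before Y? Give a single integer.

Checking all 56 ordered pairs for relation 'before'; matching pairs in alphabetical order:
(E, V): E before V ✓
(H, K): H before K ✓
(H, Q): H before Q ✓
(H, R): H before R ✓
(H, V): H before V ✓
(H, W): H before W ✓
(K, V): K before V ✓
(Z, R): Z before R ✓
(Z, V): Z before V ✓
Count: 9.

9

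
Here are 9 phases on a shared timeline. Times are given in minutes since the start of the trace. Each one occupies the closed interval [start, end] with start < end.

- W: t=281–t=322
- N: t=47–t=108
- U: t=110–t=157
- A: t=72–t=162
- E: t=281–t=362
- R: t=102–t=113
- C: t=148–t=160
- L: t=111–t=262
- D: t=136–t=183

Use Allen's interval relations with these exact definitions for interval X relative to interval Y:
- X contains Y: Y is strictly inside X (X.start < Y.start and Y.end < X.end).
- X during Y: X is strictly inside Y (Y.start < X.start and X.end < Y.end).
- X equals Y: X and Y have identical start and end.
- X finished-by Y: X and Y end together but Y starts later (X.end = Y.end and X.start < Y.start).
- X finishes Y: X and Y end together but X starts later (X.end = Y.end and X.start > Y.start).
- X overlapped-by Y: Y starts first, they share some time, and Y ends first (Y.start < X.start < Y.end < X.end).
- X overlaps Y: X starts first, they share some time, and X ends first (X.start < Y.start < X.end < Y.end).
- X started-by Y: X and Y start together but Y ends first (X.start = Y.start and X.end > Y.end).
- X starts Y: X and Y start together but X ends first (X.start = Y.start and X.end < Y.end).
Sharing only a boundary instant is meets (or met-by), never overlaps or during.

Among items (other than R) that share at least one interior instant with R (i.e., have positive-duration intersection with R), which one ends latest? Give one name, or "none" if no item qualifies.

L

Target R = [t=102, t=113].
A [t=72, t=162] → contains → candidate.
C [t=148, t=160] → after → excluded.
D [t=136, t=183] → after → excluded.
E [t=281, t=362] → after → excluded.
L [t=111, t=262] → overlapped-by → candidate.
N [t=47, t=108] → overlaps → candidate.
U [t=110, t=157] → overlapped-by → candidate.
W [t=281, t=322] → after → excluded.
Among candidates, latest end is t=262 → L.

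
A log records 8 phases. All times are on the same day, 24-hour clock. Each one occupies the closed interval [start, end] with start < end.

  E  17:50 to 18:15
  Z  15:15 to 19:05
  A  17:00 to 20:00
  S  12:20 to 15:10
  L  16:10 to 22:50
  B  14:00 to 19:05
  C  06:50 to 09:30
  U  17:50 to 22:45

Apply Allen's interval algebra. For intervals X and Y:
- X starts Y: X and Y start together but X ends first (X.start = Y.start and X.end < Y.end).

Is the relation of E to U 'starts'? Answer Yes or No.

Yes

E = [17:50, 18:15], U = [17:50, 22:45].
Actual relation of E to U: starts.
Asked whether 'starts' holds → Yes.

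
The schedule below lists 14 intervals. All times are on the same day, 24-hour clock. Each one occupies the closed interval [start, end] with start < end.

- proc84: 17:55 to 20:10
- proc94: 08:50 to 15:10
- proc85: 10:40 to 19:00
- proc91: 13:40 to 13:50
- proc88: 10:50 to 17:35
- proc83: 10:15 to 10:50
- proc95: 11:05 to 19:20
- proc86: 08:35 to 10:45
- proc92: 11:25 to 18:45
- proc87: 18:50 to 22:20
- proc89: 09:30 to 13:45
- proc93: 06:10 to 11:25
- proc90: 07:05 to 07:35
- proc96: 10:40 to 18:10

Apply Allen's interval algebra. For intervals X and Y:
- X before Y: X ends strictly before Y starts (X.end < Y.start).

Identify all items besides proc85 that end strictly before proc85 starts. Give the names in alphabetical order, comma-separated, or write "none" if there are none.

Target proc85 = [10:40, 19:00].
proc83 [10:15, 10:50] → overlaps → no.
proc84 [17:55, 20:10] → overlapped-by → no.
proc86 [08:35, 10:45] → overlaps → no.
proc87 [18:50, 22:20] → overlapped-by → no.
proc88 [10:50, 17:35] → during → no.
proc89 [09:30, 13:45] → overlaps → no.
proc90 [07:05, 07:35] → before → yes.
proc91 [13:40, 13:50] → during → no.
proc92 [11:25, 18:45] → during → no.
proc93 [06:10, 11:25] → overlaps → no.
proc94 [08:50, 15:10] → overlaps → no.
proc95 [11:05, 19:20] → overlapped-by → no.
proc96 [10:40, 18:10] → starts → no.
Result: proc90.

proc90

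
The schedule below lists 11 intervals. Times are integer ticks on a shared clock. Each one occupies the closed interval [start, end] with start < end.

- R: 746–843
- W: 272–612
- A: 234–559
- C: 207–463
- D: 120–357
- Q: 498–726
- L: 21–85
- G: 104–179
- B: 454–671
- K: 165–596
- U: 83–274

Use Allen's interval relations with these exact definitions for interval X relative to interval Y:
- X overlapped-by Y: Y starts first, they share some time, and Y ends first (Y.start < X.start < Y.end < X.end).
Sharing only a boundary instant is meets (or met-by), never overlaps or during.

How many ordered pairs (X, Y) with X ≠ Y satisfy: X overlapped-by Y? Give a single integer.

24

Checking all 110 ordered pairs for relation 'overlapped-by'; matching pairs in alphabetical order:
(A, C): A overlapped-by C ✓
(A, D): A overlapped-by D ✓
(A, U): A overlapped-by U ✓
(B, A): B overlapped-by A ✓
(B, C): B overlapped-by C ✓
(B, K): B overlapped-by K ✓
(B, W): B overlapped-by W ✓
(C, D): C overlapped-by D ✓
(C, U): C overlapped-by U ✓
(D, G): D overlapped-by G ✓
(D, U): D overlapped-by U ✓
(K, D): K overlapped-by D ✓
(K, G): K overlapped-by G ✓
(K, U): K overlapped-by U ✓
(Q, A): Q overlapped-by A ✓
(Q, B): Q overlapped-by B ✓
(Q, K): Q overlapped-by K ✓
(Q, W): Q overlapped-by W ✓
(U, L): U overlapped-by L ✓
(W, A): W overlapped-by A ✓
(W, C): W overlapped-by C ✓
(W, D): W overlapped-by D ✓
(W, K): W overlapped-by K ✓
(W, U): W overlapped-by U ✓
Count: 24.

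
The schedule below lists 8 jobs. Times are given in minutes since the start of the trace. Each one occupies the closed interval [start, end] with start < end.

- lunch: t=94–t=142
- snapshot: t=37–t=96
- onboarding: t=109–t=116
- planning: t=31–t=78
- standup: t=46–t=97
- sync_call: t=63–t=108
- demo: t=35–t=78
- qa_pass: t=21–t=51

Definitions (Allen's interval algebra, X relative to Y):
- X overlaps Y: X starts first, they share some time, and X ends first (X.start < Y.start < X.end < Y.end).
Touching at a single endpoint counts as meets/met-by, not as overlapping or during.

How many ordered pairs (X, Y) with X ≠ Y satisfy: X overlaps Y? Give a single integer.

16

Checking all 56 ordered pairs for relation 'overlaps'; matching pairs in alphabetical order:
(demo, snapshot): demo overlaps snapshot ✓
(demo, standup): demo overlaps standup ✓
(demo, sync_call): demo overlaps sync_call ✓
(planning, snapshot): planning overlaps snapshot ✓
(planning, standup): planning overlaps standup ✓
(planning, sync_call): planning overlaps sync_call ✓
(qa_pass, demo): qa_pass overlaps demo ✓
(qa_pass, planning): qa_pass overlaps planning ✓
(qa_pass, snapshot): qa_pass overlaps snapshot ✓
(qa_pass, standup): qa_pass overlaps standup ✓
(snapshot, lunch): snapshot overlaps lunch ✓
(snapshot, standup): snapshot overlaps standup ✓
(snapshot, sync_call): snapshot overlaps sync_call ✓
(standup, lunch): standup overlaps lunch ✓
(standup, sync_call): standup overlaps sync_call ✓
(sync_call, lunch): sync_call overlaps lunch ✓
Count: 16.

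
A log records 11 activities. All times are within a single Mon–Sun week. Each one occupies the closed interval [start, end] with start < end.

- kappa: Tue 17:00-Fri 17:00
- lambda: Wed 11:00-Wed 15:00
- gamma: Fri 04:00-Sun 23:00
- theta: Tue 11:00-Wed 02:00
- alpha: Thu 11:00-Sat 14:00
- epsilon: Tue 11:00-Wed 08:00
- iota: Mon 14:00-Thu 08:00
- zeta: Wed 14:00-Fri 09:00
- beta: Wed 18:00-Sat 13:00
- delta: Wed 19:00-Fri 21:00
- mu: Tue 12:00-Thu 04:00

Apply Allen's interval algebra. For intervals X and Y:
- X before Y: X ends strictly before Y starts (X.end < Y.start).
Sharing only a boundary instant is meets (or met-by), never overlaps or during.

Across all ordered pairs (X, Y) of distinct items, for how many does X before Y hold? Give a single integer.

20

Checking all 110 ordered pairs for relation 'before'; matching pairs in alphabetical order:
(epsilon, alpha): epsilon before alpha ✓
(epsilon, beta): epsilon before beta ✓
(epsilon, delta): epsilon before delta ✓
(epsilon, gamma): epsilon before gamma ✓
(epsilon, lambda): epsilon before lambda ✓
(epsilon, zeta): epsilon before zeta ✓
(iota, alpha): iota before alpha ✓
(iota, gamma): iota before gamma ✓
(lambda, alpha): lambda before alpha ✓
(lambda, beta): lambda before beta ✓
(lambda, delta): lambda before delta ✓
(lambda, gamma): lambda before gamma ✓
(mu, alpha): mu before alpha ✓
(mu, gamma): mu before gamma ✓
(theta, alpha): theta before alpha ✓
(theta, beta): theta before beta ✓
(theta, delta): theta before delta ✓
(theta, gamma): theta before gamma ✓
(theta, lambda): theta before lambda ✓
(theta, zeta): theta before zeta ✓
Count: 20.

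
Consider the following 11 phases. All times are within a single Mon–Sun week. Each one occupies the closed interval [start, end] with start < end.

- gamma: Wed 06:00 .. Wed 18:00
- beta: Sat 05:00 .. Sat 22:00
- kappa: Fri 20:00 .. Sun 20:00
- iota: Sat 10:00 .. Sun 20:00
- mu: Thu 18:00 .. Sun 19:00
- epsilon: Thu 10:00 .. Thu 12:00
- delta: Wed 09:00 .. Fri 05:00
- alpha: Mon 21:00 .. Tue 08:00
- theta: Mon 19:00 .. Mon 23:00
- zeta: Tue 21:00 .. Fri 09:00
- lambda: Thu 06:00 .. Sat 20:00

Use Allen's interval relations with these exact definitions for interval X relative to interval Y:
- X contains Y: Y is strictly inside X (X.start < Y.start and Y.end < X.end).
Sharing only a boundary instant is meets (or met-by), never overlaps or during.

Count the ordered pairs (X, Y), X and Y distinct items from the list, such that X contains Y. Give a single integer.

Checking all 110 ordered pairs for relation 'contains'; matching pairs in alphabetical order:
(delta, epsilon): delta contains epsilon ✓
(kappa, beta): kappa contains beta ✓
(lambda, epsilon): lambda contains epsilon ✓
(mu, beta): mu contains beta ✓
(zeta, delta): zeta contains delta ✓
(zeta, epsilon): zeta contains epsilon ✓
(zeta, gamma): zeta contains gamma ✓
Count: 7.

7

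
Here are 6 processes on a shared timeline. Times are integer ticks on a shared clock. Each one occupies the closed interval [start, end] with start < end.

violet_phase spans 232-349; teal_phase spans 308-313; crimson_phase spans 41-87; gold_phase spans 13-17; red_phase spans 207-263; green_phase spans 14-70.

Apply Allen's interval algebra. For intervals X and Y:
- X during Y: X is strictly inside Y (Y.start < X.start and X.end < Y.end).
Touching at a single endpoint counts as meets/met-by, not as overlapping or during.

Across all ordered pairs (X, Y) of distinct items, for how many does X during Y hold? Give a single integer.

Checking all 30 ordered pairs for relation 'during'; matching pairs in alphabetical order:
(teal_phase, violet_phase): teal_phase during violet_phase ✓
Count: 1.

1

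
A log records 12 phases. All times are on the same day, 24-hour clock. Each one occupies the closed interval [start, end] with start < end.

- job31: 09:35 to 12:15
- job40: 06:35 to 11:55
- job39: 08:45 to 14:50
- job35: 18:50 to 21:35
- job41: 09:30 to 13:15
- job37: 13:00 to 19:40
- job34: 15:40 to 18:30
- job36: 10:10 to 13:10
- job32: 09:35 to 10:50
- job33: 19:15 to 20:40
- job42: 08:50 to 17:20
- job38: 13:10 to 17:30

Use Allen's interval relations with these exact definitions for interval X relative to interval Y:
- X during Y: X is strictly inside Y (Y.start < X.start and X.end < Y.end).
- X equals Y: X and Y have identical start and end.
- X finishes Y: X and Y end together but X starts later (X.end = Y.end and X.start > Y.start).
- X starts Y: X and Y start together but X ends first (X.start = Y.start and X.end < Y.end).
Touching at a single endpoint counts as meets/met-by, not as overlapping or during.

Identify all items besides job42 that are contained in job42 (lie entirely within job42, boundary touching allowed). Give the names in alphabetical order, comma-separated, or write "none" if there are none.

job31, job32, job36, job41

Target job42 = [08:50, 17:20].
job31 [09:35, 12:15] → during → yes.
job32 [09:35, 10:50] → during → yes.
job33 [19:15, 20:40] → after → no.
job34 [15:40, 18:30] → overlapped-by → no.
job35 [18:50, 21:35] → after → no.
job36 [10:10, 13:10] → during → yes.
job37 [13:00, 19:40] → overlapped-by → no.
job38 [13:10, 17:30] → overlapped-by → no.
job39 [08:45, 14:50] → overlaps → no.
job40 [06:35, 11:55] → overlaps → no.
job41 [09:30, 13:15] → during → yes.
Result: job31, job32, job36, job41.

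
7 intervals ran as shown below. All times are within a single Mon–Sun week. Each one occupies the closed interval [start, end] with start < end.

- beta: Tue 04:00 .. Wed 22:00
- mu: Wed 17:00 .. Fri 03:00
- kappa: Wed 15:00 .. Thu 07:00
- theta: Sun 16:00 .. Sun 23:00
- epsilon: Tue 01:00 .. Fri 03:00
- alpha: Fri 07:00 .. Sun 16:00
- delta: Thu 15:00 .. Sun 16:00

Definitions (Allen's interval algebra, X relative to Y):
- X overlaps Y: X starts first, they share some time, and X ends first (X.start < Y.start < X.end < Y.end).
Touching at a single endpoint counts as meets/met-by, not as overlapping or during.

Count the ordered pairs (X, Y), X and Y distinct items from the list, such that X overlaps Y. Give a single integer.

5

Checking all 42 ordered pairs for relation 'overlaps'; matching pairs in alphabetical order:
(beta, kappa): beta overlaps kappa ✓
(beta, mu): beta overlaps mu ✓
(epsilon, delta): epsilon overlaps delta ✓
(kappa, mu): kappa overlaps mu ✓
(mu, delta): mu overlaps delta ✓
Count: 5.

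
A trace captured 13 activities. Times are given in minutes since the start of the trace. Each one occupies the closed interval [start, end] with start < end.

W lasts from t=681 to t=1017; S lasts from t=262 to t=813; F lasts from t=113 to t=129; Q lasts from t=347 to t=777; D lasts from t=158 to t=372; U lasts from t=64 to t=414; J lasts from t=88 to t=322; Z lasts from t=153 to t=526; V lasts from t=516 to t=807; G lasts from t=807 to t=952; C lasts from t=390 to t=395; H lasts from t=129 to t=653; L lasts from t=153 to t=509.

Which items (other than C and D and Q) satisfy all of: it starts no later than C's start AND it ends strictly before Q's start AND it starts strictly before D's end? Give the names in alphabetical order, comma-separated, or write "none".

F, J

Conditions: its start is no later than C's start (X.start <= t=390) AND its end is strictly before Q's start (X.end < t=347) AND its start is strictly before D's end (X.start < t=372).
F: start t=113 <= t=390? ✓; end t=129 < t=347? ✓; start t=113 < t=372? ✓ → yes.
G: start t=807 <= t=390? ✗; end t=952 < t=347? ✗; start t=807 < t=372? ✗ → no.
H: start t=129 <= t=390? ✓; end t=653 < t=347? ✗; start t=129 < t=372? ✓ → no.
J: start t=88 <= t=390? ✓; end t=322 < t=347? ✓; start t=88 < t=372? ✓ → yes.
L: start t=153 <= t=390? ✓; end t=509 < t=347? ✗; start t=153 < t=372? ✓ → no.
S: start t=262 <= t=390? ✓; end t=813 < t=347? ✗; start t=262 < t=372? ✓ → no.
U: start t=64 <= t=390? ✓; end t=414 < t=347? ✗; start t=64 < t=372? ✓ → no.
V: start t=516 <= t=390? ✗; end t=807 < t=347? ✗; start t=516 < t=372? ✗ → no.
W: start t=681 <= t=390? ✗; end t=1017 < t=347? ✗; start t=681 < t=372? ✗ → no.
Z: start t=153 <= t=390? ✓; end t=526 < t=347? ✗; start t=153 < t=372? ✓ → no.
Result: F, J.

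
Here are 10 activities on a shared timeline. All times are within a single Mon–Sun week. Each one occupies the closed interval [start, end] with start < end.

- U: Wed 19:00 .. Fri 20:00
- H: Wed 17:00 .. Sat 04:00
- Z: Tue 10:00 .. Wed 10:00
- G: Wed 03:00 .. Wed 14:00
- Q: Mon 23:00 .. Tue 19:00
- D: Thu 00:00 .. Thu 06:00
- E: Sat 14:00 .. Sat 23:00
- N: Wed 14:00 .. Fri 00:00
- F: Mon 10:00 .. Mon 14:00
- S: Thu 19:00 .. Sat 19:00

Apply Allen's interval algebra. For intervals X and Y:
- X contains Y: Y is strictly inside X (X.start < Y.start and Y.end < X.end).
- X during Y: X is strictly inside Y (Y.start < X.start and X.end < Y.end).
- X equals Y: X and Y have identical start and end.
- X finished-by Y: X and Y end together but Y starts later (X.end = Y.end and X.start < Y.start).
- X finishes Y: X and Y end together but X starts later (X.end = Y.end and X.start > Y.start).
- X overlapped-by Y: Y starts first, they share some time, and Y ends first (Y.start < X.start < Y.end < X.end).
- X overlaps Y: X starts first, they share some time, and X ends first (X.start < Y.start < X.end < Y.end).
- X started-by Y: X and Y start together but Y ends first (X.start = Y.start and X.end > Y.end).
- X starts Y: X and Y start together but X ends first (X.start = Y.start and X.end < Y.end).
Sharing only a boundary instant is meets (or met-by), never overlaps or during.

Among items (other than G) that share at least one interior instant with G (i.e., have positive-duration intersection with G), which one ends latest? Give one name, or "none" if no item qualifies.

Target G = [Wed 03:00, Wed 14:00].
D [Thu 00:00, Thu 06:00] → after → excluded.
E [Sat 14:00, Sat 23:00] → after → excluded.
F [Mon 10:00, Mon 14:00] → before → excluded.
H [Wed 17:00, Sat 04:00] → after → excluded.
N [Wed 14:00, Fri 00:00] → met-by → excluded.
Q [Mon 23:00, Tue 19:00] → before → excluded.
S [Thu 19:00, Sat 19:00] → after → excluded.
U [Wed 19:00, Fri 20:00] → after → excluded.
Z [Tue 10:00, Wed 10:00] → overlaps → candidate.
Among candidates, latest end is Wed 10:00 → Z.

Z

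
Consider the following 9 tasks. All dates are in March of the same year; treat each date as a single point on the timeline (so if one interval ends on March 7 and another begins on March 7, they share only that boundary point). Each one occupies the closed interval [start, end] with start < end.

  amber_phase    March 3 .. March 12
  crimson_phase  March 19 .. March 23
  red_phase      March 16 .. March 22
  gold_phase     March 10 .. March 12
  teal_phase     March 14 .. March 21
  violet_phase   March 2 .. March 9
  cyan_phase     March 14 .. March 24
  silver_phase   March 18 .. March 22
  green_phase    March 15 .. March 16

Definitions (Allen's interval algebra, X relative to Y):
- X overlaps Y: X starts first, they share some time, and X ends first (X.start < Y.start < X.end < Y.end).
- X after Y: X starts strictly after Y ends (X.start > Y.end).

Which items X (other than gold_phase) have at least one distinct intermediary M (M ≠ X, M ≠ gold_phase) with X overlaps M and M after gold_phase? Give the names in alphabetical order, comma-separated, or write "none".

Target gold_phase = [March 10, March 12].
Intermediaries M with M after gold_phase: crimson_phase, cyan_phase, green_phase, red_phase, silver_phase, teal_phase.
Via crimson_phase — items with X overlaps crimson_phase: red_phase, silver_phase, teal_phase.
Via cyan_phase — items with X overlaps cyan_phase: none.
Via green_phase — items with X overlaps green_phase: none.
Via red_phase — items with X overlaps red_phase: teal_phase.
Via silver_phase — items with X overlaps silver_phase: teal_phase.
Via teal_phase — items with X overlaps teal_phase: none.
Union: red_phase, silver_phase, teal_phase.

red_phase, silver_phase, teal_phase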